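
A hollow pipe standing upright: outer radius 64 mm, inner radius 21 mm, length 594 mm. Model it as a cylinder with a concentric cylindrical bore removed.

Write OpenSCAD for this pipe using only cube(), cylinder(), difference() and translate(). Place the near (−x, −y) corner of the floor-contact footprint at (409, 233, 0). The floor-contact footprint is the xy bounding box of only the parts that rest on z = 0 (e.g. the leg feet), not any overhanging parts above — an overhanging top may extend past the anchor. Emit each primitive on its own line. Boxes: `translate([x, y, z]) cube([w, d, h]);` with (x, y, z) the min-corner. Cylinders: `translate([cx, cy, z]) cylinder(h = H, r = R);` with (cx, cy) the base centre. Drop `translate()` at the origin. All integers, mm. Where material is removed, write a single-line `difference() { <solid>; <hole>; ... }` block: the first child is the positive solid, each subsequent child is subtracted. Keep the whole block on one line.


difference() { translate([473, 297, 0]) cylinder(h = 594, r = 64); translate([473, 297, 0]) cylinder(h = 594, r = 21); }


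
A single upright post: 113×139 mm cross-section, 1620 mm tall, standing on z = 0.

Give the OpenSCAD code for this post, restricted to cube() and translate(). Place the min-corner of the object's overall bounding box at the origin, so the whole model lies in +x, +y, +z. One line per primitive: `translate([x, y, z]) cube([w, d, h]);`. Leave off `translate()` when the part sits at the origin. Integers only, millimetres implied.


cube([113, 139, 1620]);


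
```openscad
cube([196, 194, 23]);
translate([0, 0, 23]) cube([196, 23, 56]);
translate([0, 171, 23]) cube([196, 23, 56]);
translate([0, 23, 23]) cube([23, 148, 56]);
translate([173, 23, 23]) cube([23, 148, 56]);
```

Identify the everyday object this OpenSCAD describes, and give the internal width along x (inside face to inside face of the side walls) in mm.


An open box. The internal width is 150 mm.

A 196×194 base slab with four walls standing on it — an open box. The base is 196 mm wide and the walls are 23 mm thick, so the internal width is 196 − 2 × 23 = 150 mm.


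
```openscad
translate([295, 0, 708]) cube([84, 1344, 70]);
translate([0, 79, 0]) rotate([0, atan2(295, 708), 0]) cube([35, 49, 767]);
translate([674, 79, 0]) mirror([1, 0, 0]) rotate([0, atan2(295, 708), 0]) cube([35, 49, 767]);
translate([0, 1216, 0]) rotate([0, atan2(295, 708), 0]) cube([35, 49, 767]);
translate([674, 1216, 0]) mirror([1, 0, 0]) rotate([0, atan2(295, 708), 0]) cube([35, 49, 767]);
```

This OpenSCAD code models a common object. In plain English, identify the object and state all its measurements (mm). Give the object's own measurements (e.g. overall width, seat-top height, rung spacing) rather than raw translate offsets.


A sawhorse. A 84×1344×70 mm beam (x, y, z) sits on two A-frame leg pairs. Each pair is two raked legs of 35×49 mm section (49 mm along y) splaying symmetrically in x. Each leg rises 708 mm vertically over 295 mm of horizontal reach and is 767 mm long along its own axis. Every leg's outer bottom edge rests on the floor and its outer top edge meets a bottom edge of the beam — the left legs (tilting toward +x) meet the beam's −x bottom edge, the right legs (their mirror images, tilting toward −x) meet its +x bottom edge — so the leg tops tuck under the beam, the beam's underside is 708 mm above the floor, and the feet are 674 mm apart outside-to-outside with the beam centred between them. The two leg pairs are set in 79 mm from either end of the beam.


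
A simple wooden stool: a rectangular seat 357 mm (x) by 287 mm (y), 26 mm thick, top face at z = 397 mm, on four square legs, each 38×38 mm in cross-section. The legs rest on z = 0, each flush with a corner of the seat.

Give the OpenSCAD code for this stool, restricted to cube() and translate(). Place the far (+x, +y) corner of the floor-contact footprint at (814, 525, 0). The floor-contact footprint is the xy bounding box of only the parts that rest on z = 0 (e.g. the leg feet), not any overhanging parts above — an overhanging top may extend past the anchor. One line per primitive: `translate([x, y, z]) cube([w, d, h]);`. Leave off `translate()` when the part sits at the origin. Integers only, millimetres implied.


// leg_h = 397 - 26 = 371
translate([457, 238, 371]) cube([357, 287, 26]);
translate([457, 238, 0]) cube([38, 38, 371]);
translate([776, 238, 0]) cube([38, 38, 371]);
translate([457, 487, 0]) cube([38, 38, 371]);
translate([776, 487, 0]) cube([38, 38, 371]);


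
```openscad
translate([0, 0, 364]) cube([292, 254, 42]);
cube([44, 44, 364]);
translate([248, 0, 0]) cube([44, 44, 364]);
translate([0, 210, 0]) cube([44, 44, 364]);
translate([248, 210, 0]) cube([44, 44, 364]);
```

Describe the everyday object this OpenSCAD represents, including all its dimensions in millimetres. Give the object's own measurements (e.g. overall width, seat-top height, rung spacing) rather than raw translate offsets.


A four-legged stool. The seat is a 292×254×42 mm slab whose top surface is at z = 406 mm; four square legs, each 44×44 mm in cross-section, run from the floor (z = 0) to the underside of the seat, each flush with a corner of the seat.


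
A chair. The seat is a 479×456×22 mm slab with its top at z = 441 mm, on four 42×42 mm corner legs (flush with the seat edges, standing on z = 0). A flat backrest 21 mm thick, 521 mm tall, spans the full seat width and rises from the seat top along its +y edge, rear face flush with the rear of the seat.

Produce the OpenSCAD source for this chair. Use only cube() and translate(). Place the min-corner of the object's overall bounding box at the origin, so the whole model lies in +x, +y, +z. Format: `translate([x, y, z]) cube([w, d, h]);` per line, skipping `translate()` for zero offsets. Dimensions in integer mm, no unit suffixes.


translate([0, 0, 419]) cube([479, 456, 22]);
cube([42, 42, 419]);
translate([437, 0, 0]) cube([42, 42, 419]);
translate([0, 414, 0]) cube([42, 42, 419]);
translate([437, 414, 0]) cube([42, 42, 419]);
translate([0, 435, 441]) cube([479, 21, 521]);


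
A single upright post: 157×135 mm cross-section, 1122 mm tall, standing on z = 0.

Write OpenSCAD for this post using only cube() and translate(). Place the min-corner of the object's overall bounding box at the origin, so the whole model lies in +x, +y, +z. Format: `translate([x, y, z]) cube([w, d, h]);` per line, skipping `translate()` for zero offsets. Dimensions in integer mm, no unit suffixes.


cube([157, 135, 1122]);


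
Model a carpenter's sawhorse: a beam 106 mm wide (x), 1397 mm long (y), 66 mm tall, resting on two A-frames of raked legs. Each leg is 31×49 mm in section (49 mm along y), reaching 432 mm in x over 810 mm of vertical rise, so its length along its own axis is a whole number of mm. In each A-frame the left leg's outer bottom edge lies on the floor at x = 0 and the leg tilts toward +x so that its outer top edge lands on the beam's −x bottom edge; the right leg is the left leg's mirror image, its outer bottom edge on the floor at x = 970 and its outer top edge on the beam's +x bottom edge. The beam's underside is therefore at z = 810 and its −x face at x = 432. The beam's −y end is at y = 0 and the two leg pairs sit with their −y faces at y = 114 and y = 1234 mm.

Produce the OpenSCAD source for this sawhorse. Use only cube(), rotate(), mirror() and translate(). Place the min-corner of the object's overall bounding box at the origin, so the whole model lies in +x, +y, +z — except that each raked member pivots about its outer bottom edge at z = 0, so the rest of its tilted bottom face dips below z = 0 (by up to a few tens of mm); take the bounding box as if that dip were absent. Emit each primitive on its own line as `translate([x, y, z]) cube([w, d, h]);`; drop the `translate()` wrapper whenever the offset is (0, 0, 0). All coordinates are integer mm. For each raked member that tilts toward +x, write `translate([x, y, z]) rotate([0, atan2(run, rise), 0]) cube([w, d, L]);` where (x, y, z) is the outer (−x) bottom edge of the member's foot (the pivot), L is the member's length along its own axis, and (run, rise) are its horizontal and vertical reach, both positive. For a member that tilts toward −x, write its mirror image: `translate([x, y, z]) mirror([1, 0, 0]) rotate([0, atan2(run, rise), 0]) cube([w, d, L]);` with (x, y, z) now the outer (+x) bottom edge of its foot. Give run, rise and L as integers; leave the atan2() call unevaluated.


translate([432, 0, 810]) cube([106, 1397, 66]);
translate([0, 114, 0]) rotate([0, atan2(432, 810), 0]) cube([31, 49, 918]);
translate([970, 114, 0]) mirror([1, 0, 0]) rotate([0, atan2(432, 810), 0]) cube([31, 49, 918]);
translate([0, 1234, 0]) rotate([0, atan2(432, 810), 0]) cube([31, 49, 918]);
translate([970, 1234, 0]) mirror([1, 0, 0]) rotate([0, atan2(432, 810), 0]) cube([31, 49, 918]);


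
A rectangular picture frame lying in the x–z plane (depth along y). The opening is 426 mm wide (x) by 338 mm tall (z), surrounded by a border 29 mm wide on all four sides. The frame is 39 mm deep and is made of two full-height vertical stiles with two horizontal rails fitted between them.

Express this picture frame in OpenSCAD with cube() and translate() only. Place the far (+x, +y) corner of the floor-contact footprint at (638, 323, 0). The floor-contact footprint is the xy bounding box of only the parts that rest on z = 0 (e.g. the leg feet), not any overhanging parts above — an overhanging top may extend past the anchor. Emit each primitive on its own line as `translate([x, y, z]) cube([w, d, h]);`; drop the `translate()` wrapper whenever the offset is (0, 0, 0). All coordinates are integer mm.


translate([154, 284, 0]) cube([29, 39, 396]);
translate([609, 284, 0]) cube([29, 39, 396]);
translate([183, 284, 0]) cube([426, 39, 29]);
translate([183, 284, 367]) cube([426, 39, 29]);


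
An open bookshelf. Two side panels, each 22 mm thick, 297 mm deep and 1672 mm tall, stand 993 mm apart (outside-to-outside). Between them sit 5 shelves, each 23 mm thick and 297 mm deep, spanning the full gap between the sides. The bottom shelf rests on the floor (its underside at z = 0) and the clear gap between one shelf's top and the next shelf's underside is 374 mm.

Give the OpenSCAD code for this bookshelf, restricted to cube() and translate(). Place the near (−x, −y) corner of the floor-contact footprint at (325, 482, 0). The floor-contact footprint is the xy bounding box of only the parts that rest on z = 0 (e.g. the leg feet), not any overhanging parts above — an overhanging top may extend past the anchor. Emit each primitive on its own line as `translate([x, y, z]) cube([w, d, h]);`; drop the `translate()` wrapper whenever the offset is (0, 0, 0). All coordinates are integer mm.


translate([325, 482, 0]) cube([22, 297, 1672]);
translate([1296, 482, 0]) cube([22, 297, 1672]);
translate([347, 482, 0]) cube([949, 297, 23]);
translate([347, 482, 397]) cube([949, 297, 23]);
translate([347, 482, 794]) cube([949, 297, 23]);
translate([347, 482, 1191]) cube([949, 297, 23]);
translate([347, 482, 1588]) cube([949, 297, 23]);


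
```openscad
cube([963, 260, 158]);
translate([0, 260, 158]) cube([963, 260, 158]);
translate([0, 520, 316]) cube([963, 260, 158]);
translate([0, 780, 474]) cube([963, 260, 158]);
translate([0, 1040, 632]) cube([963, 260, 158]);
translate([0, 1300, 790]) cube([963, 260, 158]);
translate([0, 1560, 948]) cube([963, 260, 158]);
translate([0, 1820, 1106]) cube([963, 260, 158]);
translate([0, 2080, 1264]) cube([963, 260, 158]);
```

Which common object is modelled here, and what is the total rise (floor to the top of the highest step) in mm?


A staircase. The total rise is 1422 mm.

9 identical blocks, each offset up and back from the previous — a staircase. Each step is 158 mm tall and there are 9 of them, so the total rise is 9 × 158 = 1422 mm.


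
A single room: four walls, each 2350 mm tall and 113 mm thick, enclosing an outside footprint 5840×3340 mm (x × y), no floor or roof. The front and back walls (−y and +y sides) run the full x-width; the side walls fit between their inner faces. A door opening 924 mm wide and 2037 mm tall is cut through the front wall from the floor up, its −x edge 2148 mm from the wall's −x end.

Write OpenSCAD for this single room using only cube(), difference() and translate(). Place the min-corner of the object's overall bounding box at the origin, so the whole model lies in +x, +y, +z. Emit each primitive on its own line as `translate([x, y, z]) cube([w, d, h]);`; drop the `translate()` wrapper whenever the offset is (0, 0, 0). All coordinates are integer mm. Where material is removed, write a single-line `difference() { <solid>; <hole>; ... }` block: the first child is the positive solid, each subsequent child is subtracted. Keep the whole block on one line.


difference() { cube([5840, 113, 2350]); translate([2148, 0, 0]) cube([924, 113, 2037]); }
translate([0, 3227, 0]) cube([5840, 113, 2350]);
translate([0, 113, 0]) cube([113, 3114, 2350]);
translate([5727, 113, 0]) cube([113, 3114, 2350]);


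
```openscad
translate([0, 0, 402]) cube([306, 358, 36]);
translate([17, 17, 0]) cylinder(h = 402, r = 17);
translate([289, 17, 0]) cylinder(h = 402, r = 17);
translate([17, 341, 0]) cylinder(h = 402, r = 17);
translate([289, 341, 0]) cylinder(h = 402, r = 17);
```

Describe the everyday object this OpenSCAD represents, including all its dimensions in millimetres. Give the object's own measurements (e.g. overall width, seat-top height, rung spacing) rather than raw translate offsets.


A simple wooden stool: a rectangular seat 306 mm (x) by 358 mm (y), 36 mm thick, top face at z = 438 mm, on four round legs, each 34 mm in diameter. The legs rest on z = 0, each leg's axis is inset half a diameter from the nearest pair of seat edges (so the leg's bounding box is flush with the corner).


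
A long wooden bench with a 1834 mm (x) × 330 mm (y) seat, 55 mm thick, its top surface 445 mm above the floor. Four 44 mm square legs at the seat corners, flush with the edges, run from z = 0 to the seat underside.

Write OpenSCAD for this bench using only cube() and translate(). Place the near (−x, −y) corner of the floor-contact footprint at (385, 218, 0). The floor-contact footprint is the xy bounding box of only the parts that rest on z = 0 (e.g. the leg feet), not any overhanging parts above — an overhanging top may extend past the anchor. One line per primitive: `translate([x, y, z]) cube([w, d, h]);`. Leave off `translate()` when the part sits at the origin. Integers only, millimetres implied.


translate([385, 218, 390]) cube([1834, 330, 55]);
translate([385, 218, 0]) cube([44, 44, 390]);
translate([385, 504, 0]) cube([44, 44, 390]);
translate([2175, 218, 0]) cube([44, 44, 390]);
translate([2175, 504, 0]) cube([44, 44, 390]);


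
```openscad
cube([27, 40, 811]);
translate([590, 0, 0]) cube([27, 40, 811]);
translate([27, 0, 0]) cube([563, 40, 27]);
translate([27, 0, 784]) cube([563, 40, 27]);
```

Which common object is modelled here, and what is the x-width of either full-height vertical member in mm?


A picture frame. The border width is 27 mm.

Four thin pieces enclosing a rectangular opening — a picture frame. The two full-height stiles are 811 mm tall; the top rail sits at z = 784 and is 27 mm tall, so the border above the opening is 811 − 784 = 27 mm, matching the stile x-width.


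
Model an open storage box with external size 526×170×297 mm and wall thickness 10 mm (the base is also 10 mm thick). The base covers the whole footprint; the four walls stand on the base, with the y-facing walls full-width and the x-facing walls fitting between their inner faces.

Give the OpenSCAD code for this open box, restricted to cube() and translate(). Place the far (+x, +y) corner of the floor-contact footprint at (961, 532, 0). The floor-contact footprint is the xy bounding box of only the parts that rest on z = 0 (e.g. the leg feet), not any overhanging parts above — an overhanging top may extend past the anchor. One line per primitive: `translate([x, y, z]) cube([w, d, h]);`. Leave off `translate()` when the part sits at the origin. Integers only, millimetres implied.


translate([435, 362, 0]) cube([526, 170, 10]);
translate([435, 362, 10]) cube([526, 10, 287]);
translate([435, 522, 10]) cube([526, 10, 287]);
translate([435, 372, 10]) cube([10, 150, 287]);
translate([951, 372, 10]) cube([10, 150, 287]);


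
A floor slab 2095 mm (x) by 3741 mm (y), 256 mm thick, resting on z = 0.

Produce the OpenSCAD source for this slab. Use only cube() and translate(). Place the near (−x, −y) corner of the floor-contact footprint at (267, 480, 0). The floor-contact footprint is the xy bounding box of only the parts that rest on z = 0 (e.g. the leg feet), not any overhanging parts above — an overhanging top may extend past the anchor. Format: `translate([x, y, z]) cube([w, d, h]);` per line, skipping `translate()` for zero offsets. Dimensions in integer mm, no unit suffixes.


translate([267, 480, 0]) cube([2095, 3741, 256]);


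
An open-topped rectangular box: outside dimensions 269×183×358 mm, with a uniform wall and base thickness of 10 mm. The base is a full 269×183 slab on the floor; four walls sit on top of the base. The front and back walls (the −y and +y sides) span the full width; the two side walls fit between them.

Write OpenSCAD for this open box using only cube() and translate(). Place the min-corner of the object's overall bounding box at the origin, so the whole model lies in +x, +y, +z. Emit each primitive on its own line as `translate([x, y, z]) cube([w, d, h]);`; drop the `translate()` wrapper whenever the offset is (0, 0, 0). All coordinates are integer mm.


cube([269, 183, 10]);
translate([0, 0, 10]) cube([269, 10, 348]);
translate([0, 173, 10]) cube([269, 10, 348]);
translate([0, 10, 10]) cube([10, 163, 348]);
translate([259, 10, 10]) cube([10, 163, 348]);


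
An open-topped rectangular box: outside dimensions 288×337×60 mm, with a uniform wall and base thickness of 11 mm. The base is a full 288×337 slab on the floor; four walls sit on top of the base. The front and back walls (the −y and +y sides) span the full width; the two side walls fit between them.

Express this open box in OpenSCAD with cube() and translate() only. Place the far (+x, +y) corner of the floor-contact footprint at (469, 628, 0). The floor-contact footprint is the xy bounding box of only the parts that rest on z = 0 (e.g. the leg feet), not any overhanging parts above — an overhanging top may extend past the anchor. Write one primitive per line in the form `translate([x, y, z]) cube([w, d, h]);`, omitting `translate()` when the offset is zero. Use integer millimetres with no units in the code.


translate([181, 291, 0]) cube([288, 337, 11]);
translate([181, 291, 11]) cube([288, 11, 49]);
translate([181, 617, 11]) cube([288, 11, 49]);
translate([181, 302, 11]) cube([11, 315, 49]);
translate([458, 302, 11]) cube([11, 315, 49]);


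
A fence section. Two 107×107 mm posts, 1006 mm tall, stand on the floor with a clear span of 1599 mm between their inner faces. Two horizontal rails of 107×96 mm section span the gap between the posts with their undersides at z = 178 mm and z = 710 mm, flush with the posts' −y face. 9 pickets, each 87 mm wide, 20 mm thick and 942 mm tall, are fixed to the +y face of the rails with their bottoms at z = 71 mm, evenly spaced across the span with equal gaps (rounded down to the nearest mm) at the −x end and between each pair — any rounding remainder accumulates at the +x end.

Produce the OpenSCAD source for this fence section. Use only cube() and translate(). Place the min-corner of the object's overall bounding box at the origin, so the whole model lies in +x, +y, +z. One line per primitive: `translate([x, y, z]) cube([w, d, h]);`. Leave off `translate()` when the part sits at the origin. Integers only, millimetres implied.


cube([107, 107, 1006]);
translate([1706, 0, 0]) cube([107, 107, 1006]);
translate([107, 0, 178]) cube([1599, 107, 96]);
translate([107, 0, 710]) cube([1599, 107, 96]);
translate([188, 107, 71]) cube([87, 20, 942]);
translate([356, 107, 71]) cube([87, 20, 942]);
translate([524, 107, 71]) cube([87, 20, 942]);
translate([692, 107, 71]) cube([87, 20, 942]);
translate([860, 107, 71]) cube([87, 20, 942]);
translate([1028, 107, 71]) cube([87, 20, 942]);
translate([1196, 107, 71]) cube([87, 20, 942]);
translate([1364, 107, 71]) cube([87, 20, 942]);
translate([1532, 107, 71]) cube([87, 20, 942]);


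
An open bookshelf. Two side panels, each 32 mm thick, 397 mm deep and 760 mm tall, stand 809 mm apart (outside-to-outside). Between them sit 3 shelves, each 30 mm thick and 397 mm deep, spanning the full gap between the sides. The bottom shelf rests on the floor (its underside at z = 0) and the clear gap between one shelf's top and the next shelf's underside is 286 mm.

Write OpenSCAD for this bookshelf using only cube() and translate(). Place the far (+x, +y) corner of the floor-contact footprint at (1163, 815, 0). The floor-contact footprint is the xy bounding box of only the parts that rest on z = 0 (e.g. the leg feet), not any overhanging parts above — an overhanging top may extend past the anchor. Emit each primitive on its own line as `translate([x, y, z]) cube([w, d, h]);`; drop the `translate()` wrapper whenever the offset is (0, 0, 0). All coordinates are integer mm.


translate([354, 418, 0]) cube([32, 397, 760]);
translate([1131, 418, 0]) cube([32, 397, 760]);
translate([386, 418, 0]) cube([745, 397, 30]);
translate([386, 418, 316]) cube([745, 397, 30]);
translate([386, 418, 632]) cube([745, 397, 30]);


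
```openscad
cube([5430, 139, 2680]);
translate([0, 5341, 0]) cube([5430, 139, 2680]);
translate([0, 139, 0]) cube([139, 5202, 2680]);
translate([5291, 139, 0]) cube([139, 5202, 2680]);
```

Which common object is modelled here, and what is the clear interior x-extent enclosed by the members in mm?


A house (or room) frame. The interior width is 5152 mm.

Four 2680 mm walls enclosing a rectangle with no floor or roof — a room or house frame. Outside width is 5430 mm and wall thickness is 139 mm, so the interior width is 5430 − 2 × 139 = 5152 mm.


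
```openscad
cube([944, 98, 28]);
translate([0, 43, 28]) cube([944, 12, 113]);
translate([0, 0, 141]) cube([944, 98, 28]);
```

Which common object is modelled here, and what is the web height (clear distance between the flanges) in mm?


An I-beam. The web height is 113 mm.

Two wide flanges with a thin centred web — an I-beam. Overall 169 mm minus two 28 mm flanges gives a web of 169 − 2·28 = 113 mm.


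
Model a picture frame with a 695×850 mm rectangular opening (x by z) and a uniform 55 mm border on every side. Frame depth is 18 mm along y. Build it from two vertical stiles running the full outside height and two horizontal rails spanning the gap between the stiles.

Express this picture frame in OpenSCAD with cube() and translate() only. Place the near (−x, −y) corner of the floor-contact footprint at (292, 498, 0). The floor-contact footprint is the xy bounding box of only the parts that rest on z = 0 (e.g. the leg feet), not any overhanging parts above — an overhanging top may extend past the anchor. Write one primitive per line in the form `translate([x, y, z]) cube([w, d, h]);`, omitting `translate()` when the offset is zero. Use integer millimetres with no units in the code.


translate([292, 498, 0]) cube([55, 18, 960]);
translate([1042, 498, 0]) cube([55, 18, 960]);
translate([347, 498, 0]) cube([695, 18, 55]);
translate([347, 498, 905]) cube([695, 18, 55]);


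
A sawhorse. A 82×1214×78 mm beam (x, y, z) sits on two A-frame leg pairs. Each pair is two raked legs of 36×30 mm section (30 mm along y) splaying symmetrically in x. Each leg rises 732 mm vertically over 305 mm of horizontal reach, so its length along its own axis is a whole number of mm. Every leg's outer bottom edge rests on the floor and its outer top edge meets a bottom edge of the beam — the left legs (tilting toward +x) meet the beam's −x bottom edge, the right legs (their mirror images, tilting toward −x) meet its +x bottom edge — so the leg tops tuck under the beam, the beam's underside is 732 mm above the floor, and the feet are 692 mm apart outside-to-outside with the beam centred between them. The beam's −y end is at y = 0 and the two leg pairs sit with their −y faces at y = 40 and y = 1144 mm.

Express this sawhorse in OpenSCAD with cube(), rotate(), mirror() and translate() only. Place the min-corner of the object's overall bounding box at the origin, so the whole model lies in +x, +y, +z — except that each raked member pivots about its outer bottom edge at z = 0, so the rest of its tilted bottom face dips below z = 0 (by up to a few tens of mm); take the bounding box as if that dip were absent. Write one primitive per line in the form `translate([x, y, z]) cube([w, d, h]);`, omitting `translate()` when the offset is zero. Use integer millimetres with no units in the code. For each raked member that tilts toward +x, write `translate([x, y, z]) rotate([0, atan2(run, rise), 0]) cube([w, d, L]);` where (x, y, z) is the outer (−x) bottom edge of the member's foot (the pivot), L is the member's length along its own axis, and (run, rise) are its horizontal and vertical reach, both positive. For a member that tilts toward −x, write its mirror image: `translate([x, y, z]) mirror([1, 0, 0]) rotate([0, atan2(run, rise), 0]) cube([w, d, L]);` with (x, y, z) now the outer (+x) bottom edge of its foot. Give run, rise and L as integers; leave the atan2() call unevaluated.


translate([305, 0, 732]) cube([82, 1214, 78]);
translate([0, 40, 0]) rotate([0, atan2(305, 732), 0]) cube([36, 30, 793]);
translate([692, 40, 0]) mirror([1, 0, 0]) rotate([0, atan2(305, 732), 0]) cube([36, 30, 793]);
translate([0, 1144, 0]) rotate([0, atan2(305, 732), 0]) cube([36, 30, 793]);
translate([692, 1144, 0]) mirror([1, 0, 0]) rotate([0, atan2(305, 732), 0]) cube([36, 30, 793]);


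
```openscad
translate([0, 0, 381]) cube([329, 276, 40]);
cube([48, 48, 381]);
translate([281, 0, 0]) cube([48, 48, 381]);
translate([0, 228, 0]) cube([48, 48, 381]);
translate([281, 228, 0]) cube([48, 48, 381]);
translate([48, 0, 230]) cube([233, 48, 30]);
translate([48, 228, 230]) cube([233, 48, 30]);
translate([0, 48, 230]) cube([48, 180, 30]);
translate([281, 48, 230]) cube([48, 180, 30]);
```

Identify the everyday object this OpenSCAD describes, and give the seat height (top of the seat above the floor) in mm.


A stool. The seat height is 421 mm.

A 329×276×40 slab at z = 381 on four corner posts — a stool. The seat top is 381 + 40 = 421 mm.


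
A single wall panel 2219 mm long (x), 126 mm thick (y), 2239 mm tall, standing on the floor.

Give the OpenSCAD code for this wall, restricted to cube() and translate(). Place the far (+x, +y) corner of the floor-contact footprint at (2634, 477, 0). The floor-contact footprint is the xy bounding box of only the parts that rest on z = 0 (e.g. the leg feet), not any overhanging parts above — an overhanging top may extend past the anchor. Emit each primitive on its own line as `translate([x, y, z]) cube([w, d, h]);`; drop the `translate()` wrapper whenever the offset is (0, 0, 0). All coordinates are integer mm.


translate([415, 351, 0]) cube([2219, 126, 2239]);


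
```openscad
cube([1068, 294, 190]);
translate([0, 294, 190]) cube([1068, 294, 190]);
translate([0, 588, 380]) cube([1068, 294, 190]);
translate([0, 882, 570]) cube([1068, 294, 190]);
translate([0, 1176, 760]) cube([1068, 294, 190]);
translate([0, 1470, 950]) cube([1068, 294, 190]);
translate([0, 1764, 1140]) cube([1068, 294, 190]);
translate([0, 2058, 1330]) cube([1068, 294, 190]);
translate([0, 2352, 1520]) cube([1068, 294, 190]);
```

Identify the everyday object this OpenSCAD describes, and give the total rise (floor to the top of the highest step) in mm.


A staircase. The total rise is 1710 mm.

9 identical blocks, each offset up and back from the previous — a staircase. Each step is 190 mm tall and there are 9 of them, so the total rise is 9 × 190 = 1710 mm.


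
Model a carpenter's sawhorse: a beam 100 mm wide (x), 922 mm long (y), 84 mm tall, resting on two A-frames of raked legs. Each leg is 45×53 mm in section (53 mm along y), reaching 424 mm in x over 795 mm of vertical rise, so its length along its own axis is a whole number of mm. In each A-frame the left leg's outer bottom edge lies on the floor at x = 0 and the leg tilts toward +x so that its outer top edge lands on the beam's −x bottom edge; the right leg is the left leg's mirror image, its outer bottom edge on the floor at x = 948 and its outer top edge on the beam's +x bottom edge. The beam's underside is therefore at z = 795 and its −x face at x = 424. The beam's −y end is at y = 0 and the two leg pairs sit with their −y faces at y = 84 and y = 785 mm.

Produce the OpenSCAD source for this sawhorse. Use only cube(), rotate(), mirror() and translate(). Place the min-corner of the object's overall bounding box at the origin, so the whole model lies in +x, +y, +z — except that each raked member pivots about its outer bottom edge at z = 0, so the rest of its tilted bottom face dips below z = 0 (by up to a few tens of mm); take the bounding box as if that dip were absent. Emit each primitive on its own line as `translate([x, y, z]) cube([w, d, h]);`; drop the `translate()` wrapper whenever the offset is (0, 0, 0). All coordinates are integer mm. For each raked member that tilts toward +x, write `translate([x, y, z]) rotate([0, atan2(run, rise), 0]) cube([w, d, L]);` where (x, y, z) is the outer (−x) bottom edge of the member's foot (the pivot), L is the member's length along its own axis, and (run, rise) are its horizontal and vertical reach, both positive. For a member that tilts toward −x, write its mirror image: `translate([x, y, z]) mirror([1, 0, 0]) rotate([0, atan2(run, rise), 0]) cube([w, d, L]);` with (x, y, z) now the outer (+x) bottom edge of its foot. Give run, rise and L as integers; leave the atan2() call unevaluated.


translate([424, 0, 795]) cube([100, 922, 84]);
translate([0, 84, 0]) rotate([0, atan2(424, 795), 0]) cube([45, 53, 901]);
translate([948, 84, 0]) mirror([1, 0, 0]) rotate([0, atan2(424, 795), 0]) cube([45, 53, 901]);
translate([0, 785, 0]) rotate([0, atan2(424, 795), 0]) cube([45, 53, 901]);
translate([948, 785, 0]) mirror([1, 0, 0]) rotate([0, atan2(424, 795), 0]) cube([45, 53, 901]);


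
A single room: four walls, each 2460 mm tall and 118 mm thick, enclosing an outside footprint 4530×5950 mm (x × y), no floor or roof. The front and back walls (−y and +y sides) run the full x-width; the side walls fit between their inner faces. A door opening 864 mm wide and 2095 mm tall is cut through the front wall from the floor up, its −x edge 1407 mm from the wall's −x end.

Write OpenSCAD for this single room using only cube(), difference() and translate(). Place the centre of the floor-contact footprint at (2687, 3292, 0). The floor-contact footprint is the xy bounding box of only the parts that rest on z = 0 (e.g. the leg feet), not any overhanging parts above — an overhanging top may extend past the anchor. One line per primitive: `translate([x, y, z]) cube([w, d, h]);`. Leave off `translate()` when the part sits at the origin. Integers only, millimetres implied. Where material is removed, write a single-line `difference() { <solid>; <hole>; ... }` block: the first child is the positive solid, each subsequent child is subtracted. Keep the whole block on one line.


difference() { translate([422, 317, 0]) cube([4530, 118, 2460]); translate([1829, 317, 0]) cube([864, 118, 2095]); }
translate([422, 6149, 0]) cube([4530, 118, 2460]);
translate([422, 435, 0]) cube([118, 5714, 2460]);
translate([4834, 435, 0]) cube([118, 5714, 2460]);


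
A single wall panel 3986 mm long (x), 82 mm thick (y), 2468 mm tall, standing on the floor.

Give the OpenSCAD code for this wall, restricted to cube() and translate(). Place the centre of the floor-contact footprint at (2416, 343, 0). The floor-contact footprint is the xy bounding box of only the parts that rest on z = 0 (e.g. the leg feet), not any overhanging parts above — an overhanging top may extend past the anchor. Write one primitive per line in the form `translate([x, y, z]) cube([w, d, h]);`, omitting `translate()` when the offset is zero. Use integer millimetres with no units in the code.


translate([423, 302, 0]) cube([3986, 82, 2468]);


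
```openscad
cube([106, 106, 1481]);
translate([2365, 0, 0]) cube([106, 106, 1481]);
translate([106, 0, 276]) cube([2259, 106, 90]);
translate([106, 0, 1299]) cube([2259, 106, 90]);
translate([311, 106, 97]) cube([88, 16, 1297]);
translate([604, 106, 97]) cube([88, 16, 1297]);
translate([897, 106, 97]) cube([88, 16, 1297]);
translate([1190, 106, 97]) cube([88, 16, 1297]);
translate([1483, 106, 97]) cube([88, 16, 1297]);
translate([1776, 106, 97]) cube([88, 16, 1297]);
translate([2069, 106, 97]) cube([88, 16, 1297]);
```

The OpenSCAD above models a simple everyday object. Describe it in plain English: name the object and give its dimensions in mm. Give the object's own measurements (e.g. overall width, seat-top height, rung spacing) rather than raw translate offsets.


A fence section. Two 106×106 mm posts, 1481 mm tall, stand on the floor with a clear span of 2259 mm between their inner faces. Two horizontal rails of 106×90 mm section span the gap between the posts with their undersides at z = 276 mm and z = 1299 mm, flush with the posts' −y face. 7 pickets, each 88 mm wide, 16 mm thick and 1297 mm tall, are fixed to the +y face of the rails with their bottoms at z = 97 mm, spaced across the span with a 205 mm gap after the −x post and between neighbouring pickets, with 208 mm left before the +x post.


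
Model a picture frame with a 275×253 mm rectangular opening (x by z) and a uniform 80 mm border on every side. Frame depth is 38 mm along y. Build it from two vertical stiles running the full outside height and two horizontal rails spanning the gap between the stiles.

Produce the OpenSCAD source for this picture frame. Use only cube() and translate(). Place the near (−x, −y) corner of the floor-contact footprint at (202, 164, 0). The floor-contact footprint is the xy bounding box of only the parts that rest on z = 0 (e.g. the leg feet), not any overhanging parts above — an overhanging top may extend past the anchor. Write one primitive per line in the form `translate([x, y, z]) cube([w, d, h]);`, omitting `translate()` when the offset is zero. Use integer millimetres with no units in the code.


translate([202, 164, 0]) cube([80, 38, 413]);
translate([557, 164, 0]) cube([80, 38, 413]);
translate([282, 164, 0]) cube([275, 38, 80]);
translate([282, 164, 333]) cube([275, 38, 80]);


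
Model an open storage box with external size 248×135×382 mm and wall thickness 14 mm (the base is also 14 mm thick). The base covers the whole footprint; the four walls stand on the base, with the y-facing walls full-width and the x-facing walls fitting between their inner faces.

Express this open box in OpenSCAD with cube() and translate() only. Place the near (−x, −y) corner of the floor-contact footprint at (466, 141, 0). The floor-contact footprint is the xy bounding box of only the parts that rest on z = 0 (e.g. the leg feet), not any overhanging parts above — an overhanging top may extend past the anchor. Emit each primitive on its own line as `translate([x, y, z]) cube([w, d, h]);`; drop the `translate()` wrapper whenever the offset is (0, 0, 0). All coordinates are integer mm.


translate([466, 141, 0]) cube([248, 135, 14]);
translate([466, 141, 14]) cube([248, 14, 368]);
translate([466, 262, 14]) cube([248, 14, 368]);
translate([466, 155, 14]) cube([14, 107, 368]);
translate([700, 155, 14]) cube([14, 107, 368]);


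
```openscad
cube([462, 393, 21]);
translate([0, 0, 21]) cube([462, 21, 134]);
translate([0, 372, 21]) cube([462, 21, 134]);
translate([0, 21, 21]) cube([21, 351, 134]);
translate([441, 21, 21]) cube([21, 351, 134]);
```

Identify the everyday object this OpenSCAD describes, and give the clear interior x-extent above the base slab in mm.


An open box. The internal width is 420 mm.

A 462×393 base slab with four walls standing on it — an open box. The base is 462 mm wide and the walls are 21 mm thick, so the internal width is 462 − 2 × 21 = 420 mm.


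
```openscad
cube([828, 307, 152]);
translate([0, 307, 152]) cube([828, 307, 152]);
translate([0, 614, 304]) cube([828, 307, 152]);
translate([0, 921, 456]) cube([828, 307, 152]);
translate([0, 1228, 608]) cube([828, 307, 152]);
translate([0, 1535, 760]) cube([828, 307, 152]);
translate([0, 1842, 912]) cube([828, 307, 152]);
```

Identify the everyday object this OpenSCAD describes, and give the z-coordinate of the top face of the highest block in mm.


A staircase. The total rise is 1064 mm.

7 identical blocks, each offset up and back from the previous — a staircase. Each step is 152 mm tall and there are 7 of them, so the total rise is 7 × 152 = 1064 mm.


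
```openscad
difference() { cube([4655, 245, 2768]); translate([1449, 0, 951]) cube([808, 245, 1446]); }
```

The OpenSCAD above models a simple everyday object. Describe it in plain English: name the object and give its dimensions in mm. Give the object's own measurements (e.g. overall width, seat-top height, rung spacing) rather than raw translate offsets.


A wall 4655 mm long (x), 245 mm thick (y), 2768 mm tall, with a rectangular window opening cut through it. The opening is 808 mm wide and 1446 mm tall; its sill is at z = 951 mm and its near (−x) edge is 1449 mm from the wall's −x end. The opening passes through the full wall thickness.


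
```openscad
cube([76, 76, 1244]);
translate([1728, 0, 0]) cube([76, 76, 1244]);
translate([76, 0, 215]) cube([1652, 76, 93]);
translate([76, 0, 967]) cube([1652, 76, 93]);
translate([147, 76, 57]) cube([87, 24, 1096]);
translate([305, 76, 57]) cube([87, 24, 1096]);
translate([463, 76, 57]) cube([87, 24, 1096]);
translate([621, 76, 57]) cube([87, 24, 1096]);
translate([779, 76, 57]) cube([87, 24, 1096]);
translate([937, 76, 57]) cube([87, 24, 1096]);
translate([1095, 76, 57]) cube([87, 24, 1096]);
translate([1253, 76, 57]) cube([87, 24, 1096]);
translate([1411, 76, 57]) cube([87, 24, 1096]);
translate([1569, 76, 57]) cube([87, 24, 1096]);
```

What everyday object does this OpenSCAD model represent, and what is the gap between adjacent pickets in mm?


A fence section. The picket gap is 71 mm.

Two posts, two rails, 10 pickets — a fence section. Span 1652 mm holds 10 pickets of 87 mm with 11 equal gaps: ⌊(1652 − 10·87) / 11⌋ = 71 mm.


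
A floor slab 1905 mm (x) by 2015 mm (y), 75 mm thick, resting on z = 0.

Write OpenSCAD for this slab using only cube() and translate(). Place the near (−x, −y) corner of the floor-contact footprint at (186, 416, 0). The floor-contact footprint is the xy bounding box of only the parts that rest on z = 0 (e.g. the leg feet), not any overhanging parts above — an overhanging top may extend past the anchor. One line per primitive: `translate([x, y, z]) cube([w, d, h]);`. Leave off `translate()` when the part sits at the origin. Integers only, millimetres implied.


translate([186, 416, 0]) cube([1905, 2015, 75]);


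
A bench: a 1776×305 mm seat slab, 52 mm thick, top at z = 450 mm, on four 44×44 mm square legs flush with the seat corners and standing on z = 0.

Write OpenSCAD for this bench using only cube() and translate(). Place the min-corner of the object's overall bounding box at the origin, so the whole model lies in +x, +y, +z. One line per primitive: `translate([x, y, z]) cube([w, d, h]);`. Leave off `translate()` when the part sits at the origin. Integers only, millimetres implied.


translate([0, 0, 398]) cube([1776, 305, 52]);
cube([44, 44, 398]);
translate([0, 261, 0]) cube([44, 44, 398]);
translate([1732, 0, 0]) cube([44, 44, 398]);
translate([1732, 261, 0]) cube([44, 44, 398]);


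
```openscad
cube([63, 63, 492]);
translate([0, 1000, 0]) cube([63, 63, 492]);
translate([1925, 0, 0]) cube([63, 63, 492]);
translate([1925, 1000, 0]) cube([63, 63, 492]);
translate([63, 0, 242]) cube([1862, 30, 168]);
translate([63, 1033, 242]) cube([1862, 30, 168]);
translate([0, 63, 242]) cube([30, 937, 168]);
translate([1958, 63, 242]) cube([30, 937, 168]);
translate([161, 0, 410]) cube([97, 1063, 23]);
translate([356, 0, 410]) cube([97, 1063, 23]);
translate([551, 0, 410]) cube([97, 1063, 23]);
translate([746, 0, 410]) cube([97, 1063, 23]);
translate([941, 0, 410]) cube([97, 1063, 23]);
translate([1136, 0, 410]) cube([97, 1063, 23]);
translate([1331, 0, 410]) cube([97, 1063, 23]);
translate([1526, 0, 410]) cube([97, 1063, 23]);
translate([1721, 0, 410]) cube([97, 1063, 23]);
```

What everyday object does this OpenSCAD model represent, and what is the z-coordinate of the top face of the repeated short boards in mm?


A bed frame. The slat-top height is 433 mm.

Four posts, four rails, and a row of slats — a bed frame. Slats sit on the rails at z = 242 + 168 = 410; with slat thickness 23, the top is 433 mm.
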